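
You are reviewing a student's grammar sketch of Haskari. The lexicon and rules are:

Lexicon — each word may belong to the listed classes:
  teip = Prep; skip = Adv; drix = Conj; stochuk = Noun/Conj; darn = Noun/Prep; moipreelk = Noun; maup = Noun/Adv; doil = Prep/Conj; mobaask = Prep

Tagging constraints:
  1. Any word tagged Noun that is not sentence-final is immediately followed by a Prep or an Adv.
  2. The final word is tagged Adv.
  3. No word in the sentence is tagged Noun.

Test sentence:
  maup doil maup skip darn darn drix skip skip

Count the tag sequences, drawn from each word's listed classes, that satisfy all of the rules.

Candidates per position — 1:maup {Noun,Adv}; 2:doil {Prep,Conj}; 3:maup {Noun,Adv}; 4:skip {Adv}; 5:darn {Noun,Prep}; 6:darn {Noun,Prep}; 7:drix {Conj}; 8:skip {Adv}; 9:skip {Adv}.
There are 32 candidate sequences in total.
The sequences that satisfy every rule: Adv Prep Adv Adv Prep Prep Conj Adv Adv; Adv Conj Adv Adv Prep Prep Conj Adv Adv.
Count = 2.

2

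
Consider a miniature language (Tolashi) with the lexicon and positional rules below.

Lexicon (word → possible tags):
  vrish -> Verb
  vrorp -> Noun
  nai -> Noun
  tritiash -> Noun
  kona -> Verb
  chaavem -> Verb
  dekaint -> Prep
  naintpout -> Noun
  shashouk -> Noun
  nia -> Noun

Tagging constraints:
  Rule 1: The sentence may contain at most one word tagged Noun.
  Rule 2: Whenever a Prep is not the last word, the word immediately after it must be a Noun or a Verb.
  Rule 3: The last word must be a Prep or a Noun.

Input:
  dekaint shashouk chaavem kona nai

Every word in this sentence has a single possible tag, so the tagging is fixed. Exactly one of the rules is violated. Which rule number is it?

Fixed tagging: Prep Noun Verb Verb Noun.
Applying the rules: R1 fail, R2 pass, R3 pass.
Only rule 1 fails.

1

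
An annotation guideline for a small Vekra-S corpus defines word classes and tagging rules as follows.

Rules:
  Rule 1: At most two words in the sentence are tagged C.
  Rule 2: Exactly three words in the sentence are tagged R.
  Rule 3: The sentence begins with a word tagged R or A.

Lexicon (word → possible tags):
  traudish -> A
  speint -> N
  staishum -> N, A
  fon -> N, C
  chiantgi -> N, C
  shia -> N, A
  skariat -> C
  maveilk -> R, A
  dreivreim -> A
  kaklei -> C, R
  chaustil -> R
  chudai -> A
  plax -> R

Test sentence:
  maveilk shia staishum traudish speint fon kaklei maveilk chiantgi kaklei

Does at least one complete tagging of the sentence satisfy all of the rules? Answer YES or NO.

Candidates per position — 1:maveilk {R,A}; 2:shia {N,A}; 3:staishum {N,A}; 4:traudish {A}; 5:speint {N}; 6:fon {N,C}; 7:kaklei {C,R}; 8:maveilk {R,A}; 9:chiantgi {N,C}; 10:kaklei {C,R}.
One satisfying assignment: R N A A N N R A N R.
Verifying each rule — rule 1 holds; rule 2 holds; rule 3 holds.

YES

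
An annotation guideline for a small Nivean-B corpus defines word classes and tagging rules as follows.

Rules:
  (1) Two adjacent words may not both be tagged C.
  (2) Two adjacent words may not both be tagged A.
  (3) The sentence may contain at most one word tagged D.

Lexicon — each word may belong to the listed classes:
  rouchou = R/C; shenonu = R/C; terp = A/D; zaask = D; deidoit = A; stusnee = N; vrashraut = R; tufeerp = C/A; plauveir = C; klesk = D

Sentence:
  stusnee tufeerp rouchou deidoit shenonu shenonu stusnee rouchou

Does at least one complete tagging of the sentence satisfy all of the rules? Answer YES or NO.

Candidates per position — 1:stusnee {N}; 2:tufeerp {C,A}; 3:rouchou {R,C}; 4:deidoit {A}; 5:shenonu {R,C}; 6:shenonu {R,C}; 7:stusnee {N}; 8:rouchou {R,C}.
One satisfying assignment: N A C A R R N R.
Checking: rule 1 ok; rule 2 ok; rule 3 ok.

YES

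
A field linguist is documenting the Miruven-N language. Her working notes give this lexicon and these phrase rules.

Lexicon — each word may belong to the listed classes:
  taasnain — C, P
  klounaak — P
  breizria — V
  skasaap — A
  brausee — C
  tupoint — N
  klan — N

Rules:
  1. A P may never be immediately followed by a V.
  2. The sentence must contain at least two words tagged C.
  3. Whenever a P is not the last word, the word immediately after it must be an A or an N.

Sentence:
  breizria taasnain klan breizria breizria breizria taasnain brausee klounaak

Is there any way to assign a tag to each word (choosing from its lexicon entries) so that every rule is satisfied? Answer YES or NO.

YES

Candidates per position — 1:breizria {V}; 2:taasnain {C,P}; 3:klan {N}; 4:breizria {V}; 5:breizria {V}; 6:breizria {V}; 7:taasnain {C,P}; 8:brausee {C}; 9:klounaak {P}.
One satisfying assignment: V C N V V V C C P.
Rule-by-rule: rule 1 holds; rule 2 holds; rule 3 holds.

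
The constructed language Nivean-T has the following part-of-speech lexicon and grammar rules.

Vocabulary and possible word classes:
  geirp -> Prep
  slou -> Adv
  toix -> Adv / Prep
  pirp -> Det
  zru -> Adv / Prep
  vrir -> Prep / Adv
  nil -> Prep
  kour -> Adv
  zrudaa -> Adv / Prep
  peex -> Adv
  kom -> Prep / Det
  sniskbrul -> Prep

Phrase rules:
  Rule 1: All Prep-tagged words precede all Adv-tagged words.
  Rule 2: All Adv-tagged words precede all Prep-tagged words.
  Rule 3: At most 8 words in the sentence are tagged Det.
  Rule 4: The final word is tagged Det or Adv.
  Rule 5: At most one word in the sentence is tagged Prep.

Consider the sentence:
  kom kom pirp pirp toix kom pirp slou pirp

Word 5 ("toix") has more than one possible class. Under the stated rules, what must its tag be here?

Adv

Candidates per position — 1:kom {Prep,Det}; 2:kom {Prep,Det}; 3:pirp {Det}; 4:pirp {Det}; 5:toix {Adv,Prep}; 6:kom {Prep,Det}; 7:pirp {Det}; 8:slou {Adv}; 9:pirp {Det}.
Position 1: tagging it Prep would leave rule 2 unsatisfiable, so it must be Det.
Position 2: tagging it Prep would leave rule 2 unsatisfiable, so it must be Det.
Position 5: tagging it Prep would leave rule 2 unsatisfiable, so it must be Adv.
Position 6: tagging it Prep would leave rule 1 unsatisfiable, so it must be Det.
So the tagging must be: Det Det Det Det Adv Det Det Adv Det.
Checking: rule 1 ✓; rule 2 ✓; rule 3 ✓; rule 4 ✓; rule 5 ✓.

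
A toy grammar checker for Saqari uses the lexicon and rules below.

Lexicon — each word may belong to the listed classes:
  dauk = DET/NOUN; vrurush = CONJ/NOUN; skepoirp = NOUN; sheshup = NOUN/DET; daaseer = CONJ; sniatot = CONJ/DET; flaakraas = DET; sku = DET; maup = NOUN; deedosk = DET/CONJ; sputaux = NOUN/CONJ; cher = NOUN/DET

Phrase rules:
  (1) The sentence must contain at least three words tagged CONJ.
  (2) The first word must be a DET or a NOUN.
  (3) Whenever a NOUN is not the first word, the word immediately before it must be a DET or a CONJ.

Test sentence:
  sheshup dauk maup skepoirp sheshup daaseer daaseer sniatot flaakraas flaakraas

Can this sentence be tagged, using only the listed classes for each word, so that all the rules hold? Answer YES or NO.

Candidates per position — 1:sheshup {NOUN,DET}; 2:dauk {DET,NOUN}; 3:maup {NOUN}; 4:skepoirp {NOUN}; 5:sheshup {NOUN,DET}; 6:daaseer {CONJ}; 7:daaseer {CONJ}; 8:sniatot {CONJ,DET}; 9:flaakraas {DET}; 10:flaakraas {DET}.
Rule 3 cannot be satisfied by any choice of tags from the lexicon.
So there is no consistent tagging.

NO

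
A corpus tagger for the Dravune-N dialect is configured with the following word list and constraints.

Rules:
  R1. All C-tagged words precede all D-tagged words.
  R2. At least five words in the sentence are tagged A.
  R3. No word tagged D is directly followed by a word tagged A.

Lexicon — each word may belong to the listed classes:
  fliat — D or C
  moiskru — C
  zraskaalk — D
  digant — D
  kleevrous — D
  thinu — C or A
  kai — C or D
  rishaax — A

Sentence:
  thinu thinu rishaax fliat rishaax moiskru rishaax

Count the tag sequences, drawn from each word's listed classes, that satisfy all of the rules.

Candidates per position — 1:thinu {C,A}; 2:thinu {C,A}; 3:rishaax {A}; 4:fliat {D,C}; 5:rishaax {A}; 6:moiskru {C}; 7:rishaax {A}.
There are 8 candidate sequences in total.
The sequences that satisfy every rule: A A A C A C A.
Count = 1.

1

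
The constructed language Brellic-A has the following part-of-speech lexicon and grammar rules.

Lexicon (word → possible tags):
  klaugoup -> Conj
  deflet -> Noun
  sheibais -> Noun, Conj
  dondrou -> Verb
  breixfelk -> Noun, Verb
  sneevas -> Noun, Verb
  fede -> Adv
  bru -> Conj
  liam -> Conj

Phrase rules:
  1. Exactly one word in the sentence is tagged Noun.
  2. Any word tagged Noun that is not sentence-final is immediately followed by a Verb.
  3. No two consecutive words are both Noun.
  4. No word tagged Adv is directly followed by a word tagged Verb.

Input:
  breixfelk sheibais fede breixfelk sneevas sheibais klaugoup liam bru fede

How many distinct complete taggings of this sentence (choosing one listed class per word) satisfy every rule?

Candidates per position — 1:breixfelk {Noun,Verb}; 2:sheibais {Noun,Conj}; 3:fede {Adv}; 4:breixfelk {Noun,Verb}; 5:sneevas {Noun,Verb}; 6:sheibais {Noun,Conj}; 7:klaugoup {Conj}; 8:liam {Conj}; 9:bru {Conj}; 10:fede {Adv}.
There are 32 candidate sequences in total.
The sequences that satisfy every rule: Verb Conj Adv Noun Verb Conj Conj Conj Conj Adv.
Count = 1.

1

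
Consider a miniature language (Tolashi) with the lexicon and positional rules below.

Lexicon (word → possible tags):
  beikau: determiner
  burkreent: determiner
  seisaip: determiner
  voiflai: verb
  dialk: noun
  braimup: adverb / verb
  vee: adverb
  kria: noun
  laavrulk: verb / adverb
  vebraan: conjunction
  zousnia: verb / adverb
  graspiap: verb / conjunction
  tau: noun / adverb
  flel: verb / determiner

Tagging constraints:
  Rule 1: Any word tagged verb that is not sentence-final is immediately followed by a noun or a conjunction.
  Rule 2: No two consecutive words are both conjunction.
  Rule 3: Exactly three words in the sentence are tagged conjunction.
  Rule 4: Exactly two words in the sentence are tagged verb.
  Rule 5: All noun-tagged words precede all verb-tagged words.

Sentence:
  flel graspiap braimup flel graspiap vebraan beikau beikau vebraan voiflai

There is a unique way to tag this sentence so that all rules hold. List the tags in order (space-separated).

Candidates per position — 1:flel {verb,determiner}; 2:graspiap {verb,conjunction}; 3:braimup {adverb,verb}; 4:flel {verb,determiner}; 5:graspiap {verb,conjunction}; 6:vebraan {conjunction}; 7:beikau {determiner}; 8:beikau {determiner}; 9:vebraan {conjunction}; 10:voiflai {verb}.
At position 2, choosing verb makes rule 1 impossible to satisfy; hence conjunction.
At position 3, choosing verb makes rule 1 impossible to satisfy; hence adverb.
At position 5, choosing conjunction makes rule 2 impossible to satisfy; hence verb.
At position 1, choosing verb makes rule 4 impossible to satisfy; hence determiner.
At position 4, choosing verb makes rule 1 impossible to satisfy; hence determiner.
The unique satisfying tagging is: determiner conjunction adverb determiner verb conjunction determiner determiner conjunction verb.
Verifying each rule — rule 1 satisfied; rule 2 satisfied; rule 3 satisfied; rule 4 satisfied; rule 5 satisfied.

determiner conjunction adverb determiner verb conjunction determiner determiner conjunction verb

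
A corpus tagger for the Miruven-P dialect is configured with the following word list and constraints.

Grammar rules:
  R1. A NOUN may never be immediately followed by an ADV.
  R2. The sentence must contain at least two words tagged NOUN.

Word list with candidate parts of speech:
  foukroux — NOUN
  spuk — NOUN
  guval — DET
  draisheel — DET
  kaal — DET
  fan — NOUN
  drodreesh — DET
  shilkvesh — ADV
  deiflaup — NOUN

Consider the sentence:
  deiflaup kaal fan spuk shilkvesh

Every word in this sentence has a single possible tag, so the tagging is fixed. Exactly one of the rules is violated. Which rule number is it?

Fixed tagging: NOUN DET NOUN NOUN ADV.
Rule check: R1 fails, R2 ok.
Only rule 1 fails.

1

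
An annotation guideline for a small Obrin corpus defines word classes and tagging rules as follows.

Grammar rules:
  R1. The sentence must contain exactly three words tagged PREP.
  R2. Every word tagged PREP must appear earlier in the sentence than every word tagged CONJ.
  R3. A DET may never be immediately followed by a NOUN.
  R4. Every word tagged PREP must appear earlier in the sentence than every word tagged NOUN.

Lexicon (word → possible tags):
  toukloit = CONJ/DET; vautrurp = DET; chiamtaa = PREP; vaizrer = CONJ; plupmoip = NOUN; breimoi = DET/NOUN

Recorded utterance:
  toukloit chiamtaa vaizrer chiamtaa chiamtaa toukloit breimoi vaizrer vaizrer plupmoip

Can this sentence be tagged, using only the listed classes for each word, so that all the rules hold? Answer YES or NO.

NO

Candidates per position — 1:toukloit {CONJ,DET}; 2:chiamtaa {PREP}; 3:vaizrer {CONJ}; 4:chiamtaa {PREP}; 5:chiamtaa {PREP}; 6:toukloit {CONJ,DET}; 7:breimoi {DET,NOUN}; 8:vaizrer {CONJ}; 9:vaizrer {CONJ}; 10:plupmoip {NOUN}.
Rule 2 cannot be satisfied by any choice of tags from the lexicon.
So there is no consistent tagging.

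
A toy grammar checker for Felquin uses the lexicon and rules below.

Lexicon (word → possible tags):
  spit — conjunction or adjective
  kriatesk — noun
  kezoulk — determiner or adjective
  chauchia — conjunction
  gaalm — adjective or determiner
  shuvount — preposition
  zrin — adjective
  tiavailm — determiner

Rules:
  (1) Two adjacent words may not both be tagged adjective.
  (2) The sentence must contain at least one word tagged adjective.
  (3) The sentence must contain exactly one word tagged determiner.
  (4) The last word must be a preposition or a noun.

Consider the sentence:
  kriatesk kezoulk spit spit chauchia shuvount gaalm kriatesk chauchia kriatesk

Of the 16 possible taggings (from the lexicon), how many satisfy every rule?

5

Candidates per position — 1:kriatesk {noun}; 2:kezoulk {determiner,adjective}; 3:spit {conjunction,adjective}; 4:spit {conjunction,adjective}; 5:chauchia {conjunction}; 6:shuvount {preposition}; 7:gaalm {adjective,determiner}; 8:kriatesk {noun}; 9:chauchia {conjunction}; 10:kriatesk {noun}.
There are 16 candidate sequences in total.
The sequences that satisfy every rule: noun determiner conjunction conjunction conjunction preposition adjective noun conjunction noun; noun determiner conjunction adjective conjunction preposition adjective noun conjunction noun; noun determiner adjective conjunction conjunction preposition adjective noun conjunction noun; noun adjective conjunction conjunction conjunction preposition determiner noun conjunction noun; noun adjective conjunction adjective conjunction preposition determiner noun conjunction noun.
Count = 5.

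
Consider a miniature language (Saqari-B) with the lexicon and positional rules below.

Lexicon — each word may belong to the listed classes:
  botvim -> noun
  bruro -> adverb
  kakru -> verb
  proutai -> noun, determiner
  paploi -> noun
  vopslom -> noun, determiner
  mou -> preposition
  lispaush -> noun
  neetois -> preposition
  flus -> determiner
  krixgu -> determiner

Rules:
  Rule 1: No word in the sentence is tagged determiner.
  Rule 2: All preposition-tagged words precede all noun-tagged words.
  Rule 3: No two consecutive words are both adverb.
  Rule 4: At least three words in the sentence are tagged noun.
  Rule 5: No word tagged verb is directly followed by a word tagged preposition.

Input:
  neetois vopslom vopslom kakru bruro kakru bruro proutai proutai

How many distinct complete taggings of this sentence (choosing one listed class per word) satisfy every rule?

Candidates per position — 1:neetois {preposition}; 2:vopslom {noun,determiner}; 3:vopslom {noun,determiner}; 4:kakru {verb}; 5:bruro {adverb}; 6:kakru {verb}; 7:bruro {adverb}; 8:proutai {noun,determiner}; 9:proutai {noun,determiner}.
There are 16 candidate sequences in total.
The sequences that satisfy every rule: preposition noun noun verb adverb verb adverb noun noun.
Count = 1.

1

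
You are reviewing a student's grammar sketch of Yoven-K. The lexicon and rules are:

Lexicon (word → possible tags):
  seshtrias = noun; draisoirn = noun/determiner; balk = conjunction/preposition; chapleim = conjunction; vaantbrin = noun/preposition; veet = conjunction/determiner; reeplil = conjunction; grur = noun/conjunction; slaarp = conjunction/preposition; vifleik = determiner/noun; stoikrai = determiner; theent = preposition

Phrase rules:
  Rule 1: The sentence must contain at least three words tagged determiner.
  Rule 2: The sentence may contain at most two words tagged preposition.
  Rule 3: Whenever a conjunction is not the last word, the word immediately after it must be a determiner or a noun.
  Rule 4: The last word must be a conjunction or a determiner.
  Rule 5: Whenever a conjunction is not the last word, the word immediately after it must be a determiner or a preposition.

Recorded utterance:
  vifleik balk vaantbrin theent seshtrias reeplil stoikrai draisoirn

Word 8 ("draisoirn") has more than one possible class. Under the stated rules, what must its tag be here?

determiner

Candidates per position — 1:vifleik {determiner,noun}; 2:balk {conjunction,preposition}; 3:vaantbrin {noun,preposition}; 4:theent {preposition}; 5:seshtrias {noun}; 6:reeplil {conjunction}; 7:stoikrai {determiner}; 8:draisoirn {noun,determiner}.
Word 1 cannot be noun — rule 1 would then fail for every completion. It is determiner.
Word 8 cannot be noun — rule 1 would then fail for every completion. It is determiner.
The remaining ambiguous positions (2, 3) are resolved jointly — only one combination satisfies every rule.
So the tagging must be: determiner preposition noun preposition noun conjunction determiner determiner.
Checking: rule 1 ✓; rule 2 ✓; rule 3 ✓; rule 4 ✓; rule 5 ✓.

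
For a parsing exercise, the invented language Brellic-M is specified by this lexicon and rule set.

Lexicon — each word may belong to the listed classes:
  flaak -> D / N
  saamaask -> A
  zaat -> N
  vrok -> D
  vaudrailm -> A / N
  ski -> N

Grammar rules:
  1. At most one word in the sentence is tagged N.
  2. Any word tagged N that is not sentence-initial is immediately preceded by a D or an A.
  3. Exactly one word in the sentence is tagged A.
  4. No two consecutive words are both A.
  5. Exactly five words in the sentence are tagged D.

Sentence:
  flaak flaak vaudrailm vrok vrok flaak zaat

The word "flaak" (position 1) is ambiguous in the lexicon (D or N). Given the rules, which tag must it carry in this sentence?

Candidates per position — 1:flaak {D,N}; 2:flaak {D,N}; 3:vaudrailm {A,N}; 4:vrok {D}; 5:vrok {D}; 6:flaak {D,N}; 7:zaat {N}.
Word 1 cannot be N — rule 1 would then fail for every completion. It is D.
Word 2 cannot be N — rule 1 would then fail for every completion. It is D.
Word 3 cannot be N — rule 1 would then fail for every completion. It is A.
Word 6 cannot be N — rule 1 would then fail for every completion. It is D.
That leaves exactly one tagging: D D A D D D N.
Checking: rule 1 holds; rule 2 holds; rule 3 holds; rule 4 holds; rule 5 holds.

D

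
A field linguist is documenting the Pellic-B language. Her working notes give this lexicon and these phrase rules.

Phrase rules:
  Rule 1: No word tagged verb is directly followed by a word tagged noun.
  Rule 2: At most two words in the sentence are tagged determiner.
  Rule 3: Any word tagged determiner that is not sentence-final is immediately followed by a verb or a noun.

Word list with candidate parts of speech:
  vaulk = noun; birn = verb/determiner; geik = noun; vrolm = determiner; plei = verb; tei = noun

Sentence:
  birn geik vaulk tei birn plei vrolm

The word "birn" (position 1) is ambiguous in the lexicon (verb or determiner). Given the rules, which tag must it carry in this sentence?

Candidates per position — 1:birn {verb,determiner}; 2:geik {noun}; 3:vaulk {noun}; 4:tei {noun}; 5:birn {verb,determiner}; 6:plei {verb}; 7:vrolm {determiner}.
Position 1: tagging it verb would leave rule 1 unsatisfiable, so it must be determiner.
Position 5: tagging it determiner would leave rule 2 unsatisfiable, so it must be verb.
The only consistent sequence is: determiner noun noun noun verb verb determiner.
Check: rule 1 satisfied; rule 2 satisfied; rule 3 satisfied.

determiner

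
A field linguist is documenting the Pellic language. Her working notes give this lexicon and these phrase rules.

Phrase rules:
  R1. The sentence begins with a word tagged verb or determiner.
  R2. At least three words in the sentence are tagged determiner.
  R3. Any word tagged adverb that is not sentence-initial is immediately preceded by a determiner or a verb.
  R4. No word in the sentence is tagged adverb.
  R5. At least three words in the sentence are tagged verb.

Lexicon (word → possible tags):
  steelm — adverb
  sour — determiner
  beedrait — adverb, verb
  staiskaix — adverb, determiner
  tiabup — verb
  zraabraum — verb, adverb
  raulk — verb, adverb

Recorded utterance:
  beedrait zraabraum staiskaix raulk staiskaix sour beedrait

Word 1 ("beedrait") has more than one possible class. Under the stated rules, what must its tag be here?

Candidates per position — 1:beedrait {adverb,verb}; 2:zraabraum {verb,adverb}; 3:staiskaix {adverb,determiner}; 4:raulk {verb,adverb}; 5:staiskaix {adverb,determiner}; 6:sour {determiner}; 7:beedrait {adverb,verb}.
Position 1: tagging it adverb would leave rule 1 unsatisfiable, so it must be verb.
Position 2: tagging it adverb would leave rule 4 unsatisfiable, so it must be verb.
Position 3: tagging it adverb would leave rule 2 unsatisfiable, so it must be determiner.
Position 4: tagging it adverb would leave rule 4 unsatisfiable, so it must be verb.
Position 5: tagging it adverb would leave rule 2 unsatisfiable, so it must be determiner.
Position 7: tagging it adverb would leave rule 4 unsatisfiable, so it must be verb.
The only consistent sequence is: verb verb determiner verb determiner determiner verb.
Check: rule 1 ✓; rule 2 ✓; rule 3 ✓; rule 4 ✓; rule 5 ✓.

verb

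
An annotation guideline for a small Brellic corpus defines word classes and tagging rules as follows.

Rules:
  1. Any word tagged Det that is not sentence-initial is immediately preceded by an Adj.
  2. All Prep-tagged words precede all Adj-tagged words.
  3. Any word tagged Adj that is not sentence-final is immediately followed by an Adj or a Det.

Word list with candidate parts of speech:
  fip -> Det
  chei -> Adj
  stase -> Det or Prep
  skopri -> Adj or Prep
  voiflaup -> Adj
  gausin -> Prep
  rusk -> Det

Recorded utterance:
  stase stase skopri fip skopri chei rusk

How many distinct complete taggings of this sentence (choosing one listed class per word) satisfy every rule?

Candidates per position — 1:stase {Det,Prep}; 2:stase {Det,Prep}; 3:skopri {Adj,Prep}; 4:fip {Det}; 5:skopri {Adj,Prep}; 6:chei {Adj}; 7:rusk {Det}.
There are 16 candidate sequences in total.
The sequences that satisfy every rule: Det Prep Adj Det Adj Adj Det; Prep Prep Adj Det Adj Adj Det.
Count = 2.

2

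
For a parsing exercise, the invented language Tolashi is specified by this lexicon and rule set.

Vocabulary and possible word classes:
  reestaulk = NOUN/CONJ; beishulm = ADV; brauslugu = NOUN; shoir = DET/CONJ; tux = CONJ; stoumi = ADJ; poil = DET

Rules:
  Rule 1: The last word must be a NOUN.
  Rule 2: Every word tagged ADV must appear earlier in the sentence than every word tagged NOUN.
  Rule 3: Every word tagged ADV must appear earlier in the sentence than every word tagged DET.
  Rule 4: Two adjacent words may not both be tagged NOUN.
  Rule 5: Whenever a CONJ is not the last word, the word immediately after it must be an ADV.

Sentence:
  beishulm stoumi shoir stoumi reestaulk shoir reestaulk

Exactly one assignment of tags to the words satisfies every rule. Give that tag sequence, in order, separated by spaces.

ADV ADJ DET ADJ NOUN DET NOUN

Candidates per position — 1:beishulm {ADV}; 2:stoumi {ADJ}; 3:shoir {DET,CONJ}; 4:stoumi {ADJ}; 5:reestaulk {NOUN,CONJ}; 6:shoir {DET,CONJ}; 7:reestaulk {NOUN,CONJ}.
Word 3 cannot be CONJ — rule 5 would then fail for every completion. It is DET.
Word 5 cannot be CONJ — rule 5 would then fail for every completion. It is NOUN.
Word 6 cannot be CONJ — rule 5 would then fail for every completion. It is DET.
Word 7 cannot be CONJ — rule 1 would then fail for every completion. It is NOUN.
That leaves exactly one tagging: ADV ADJ DET ADJ NOUN DET NOUN.
Verifying each rule — rule 1 holds; rule 2 holds; rule 3 holds; rule 4 holds; rule 5 holds.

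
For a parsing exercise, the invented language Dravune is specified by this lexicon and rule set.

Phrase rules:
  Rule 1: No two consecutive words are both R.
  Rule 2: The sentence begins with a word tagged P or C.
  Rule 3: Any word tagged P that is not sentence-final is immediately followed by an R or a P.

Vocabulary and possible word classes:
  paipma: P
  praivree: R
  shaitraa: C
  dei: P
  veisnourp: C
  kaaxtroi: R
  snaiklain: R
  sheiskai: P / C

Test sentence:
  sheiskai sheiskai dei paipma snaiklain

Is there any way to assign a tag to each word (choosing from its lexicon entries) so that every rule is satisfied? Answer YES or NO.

Candidates per position — 1:sheiskai {P,C}; 2:sheiskai {P,C}; 3:dei {P}; 4:paipma {P}; 5:snaiklain {R}.
One satisfying assignment: P P P P R.
Checking: rule 1 satisfied; rule 2 satisfied; rule 3 satisfied.

YES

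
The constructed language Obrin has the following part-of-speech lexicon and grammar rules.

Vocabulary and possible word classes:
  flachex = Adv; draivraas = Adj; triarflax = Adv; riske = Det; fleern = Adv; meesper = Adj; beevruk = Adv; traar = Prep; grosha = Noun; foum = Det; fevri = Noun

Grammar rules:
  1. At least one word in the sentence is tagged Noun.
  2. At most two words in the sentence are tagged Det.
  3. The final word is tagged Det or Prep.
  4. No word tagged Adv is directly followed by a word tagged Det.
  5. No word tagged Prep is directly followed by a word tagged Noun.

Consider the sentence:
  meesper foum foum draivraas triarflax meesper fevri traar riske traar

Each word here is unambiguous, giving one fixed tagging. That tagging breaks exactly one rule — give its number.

Fixed tagging: Adj Det Det Adj Adv Adj Noun Prep Det Prep.
Rule check: R1 holds, R2 violated, R3 holds, R4 holds, R5 holds.
Only rule 2 fails.

2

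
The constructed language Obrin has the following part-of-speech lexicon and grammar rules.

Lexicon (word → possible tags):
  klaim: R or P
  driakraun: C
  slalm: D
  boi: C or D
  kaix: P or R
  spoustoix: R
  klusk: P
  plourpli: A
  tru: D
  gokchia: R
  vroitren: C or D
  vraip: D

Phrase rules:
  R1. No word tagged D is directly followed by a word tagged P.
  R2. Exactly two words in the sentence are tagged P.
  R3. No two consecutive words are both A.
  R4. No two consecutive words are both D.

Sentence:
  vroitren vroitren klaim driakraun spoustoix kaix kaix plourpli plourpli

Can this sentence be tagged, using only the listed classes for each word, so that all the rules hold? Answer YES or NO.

Candidates per position — 1:vroitren {C,D}; 2:vroitren {C,D}; 3:klaim {R,P}; 4:driakraun {C}; 5:spoustoix {R}; 6:kaix {P,R}; 7:kaix {P,R}; 8:plourpli {A}; 9:plourpli {A}.
Rule 3 cannot be satisfied by any choice of tags from the lexicon.
So there is no consistent tagging.

NO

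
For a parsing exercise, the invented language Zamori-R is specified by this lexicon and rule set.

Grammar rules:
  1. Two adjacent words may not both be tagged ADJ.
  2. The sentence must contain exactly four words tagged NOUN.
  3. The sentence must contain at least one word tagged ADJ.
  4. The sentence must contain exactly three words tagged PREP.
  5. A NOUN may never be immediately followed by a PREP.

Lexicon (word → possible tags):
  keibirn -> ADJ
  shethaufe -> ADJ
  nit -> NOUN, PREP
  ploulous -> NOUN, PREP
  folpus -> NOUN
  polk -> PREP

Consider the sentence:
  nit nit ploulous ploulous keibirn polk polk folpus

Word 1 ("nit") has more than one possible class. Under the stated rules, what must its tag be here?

Candidates per position — 1:nit {NOUN,PREP}; 2:nit {NOUN,PREP}; 3:ploulous {NOUN,PREP}; 4:ploulous {NOUN,PREP}; 5:keibirn {ADJ}; 6:polk {PREP}; 7:polk {PREP}; 8:folpus {NOUN}.
Position 1: the remaining choice is settled jointly with positions 2, 3, 4 — only PREP at position 1 is part of a tagging that satisfies every rule.
The only consistent sequence is: PREP NOUN NOUN NOUN ADJ PREP PREP NOUN.
Rule-by-rule: rule 1 ok; rule 2 ok; rule 3 ok; rule 4 ok; rule 5 ok.

PREP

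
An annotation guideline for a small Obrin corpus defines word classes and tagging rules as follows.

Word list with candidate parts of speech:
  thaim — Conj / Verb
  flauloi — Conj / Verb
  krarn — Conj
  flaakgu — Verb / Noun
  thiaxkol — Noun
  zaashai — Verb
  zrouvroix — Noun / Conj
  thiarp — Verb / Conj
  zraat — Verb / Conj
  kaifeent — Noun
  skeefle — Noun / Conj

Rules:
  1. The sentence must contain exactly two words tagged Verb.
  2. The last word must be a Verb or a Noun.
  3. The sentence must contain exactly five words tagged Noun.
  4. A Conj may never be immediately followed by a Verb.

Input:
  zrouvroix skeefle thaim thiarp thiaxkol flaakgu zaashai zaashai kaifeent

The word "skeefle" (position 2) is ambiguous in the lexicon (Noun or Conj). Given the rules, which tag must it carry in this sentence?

Noun

Candidates per position — 1:zrouvroix {Noun,Conj}; 2:skeefle {Noun,Conj}; 3:thaim {Conj,Verb}; 4:thiarp {Verb,Conj}; 5:thiaxkol {Noun}; 6:flaakgu {Verb,Noun}; 7:zaashai {Verb}; 8:zaashai {Verb}; 9:kaifeent {Noun}.
At position 1, choosing Conj makes rule 3 impossible to satisfy; hence Noun.
At position 2, choosing Conj makes rule 3 impossible to satisfy; hence Noun.
At position 3, choosing Verb makes rule 1 impossible to satisfy; hence Conj.
At position 4, choosing Verb makes rule 1 impossible to satisfy; hence Conj.
At position 6, choosing Verb makes rule 1 impossible to satisfy; hence Noun.
The only consistent sequence is: Noun Noun Conj Conj Noun Noun Verb Verb Noun.
Verifying each rule — rule 1 ok; rule 2 ok; rule 3 ok; rule 4 ok.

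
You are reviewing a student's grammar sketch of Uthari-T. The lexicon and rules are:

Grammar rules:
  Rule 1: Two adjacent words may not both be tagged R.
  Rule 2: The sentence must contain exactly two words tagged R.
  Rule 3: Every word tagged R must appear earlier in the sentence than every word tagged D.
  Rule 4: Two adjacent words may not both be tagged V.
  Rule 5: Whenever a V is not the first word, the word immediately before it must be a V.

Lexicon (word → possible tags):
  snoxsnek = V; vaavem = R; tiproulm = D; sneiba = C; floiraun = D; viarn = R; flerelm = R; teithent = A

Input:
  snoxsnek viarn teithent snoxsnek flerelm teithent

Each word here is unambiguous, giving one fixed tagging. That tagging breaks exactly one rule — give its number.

Fixed tagging: V R A V R A.
Applying the rules: R1 pass, R2 pass, R3 pass, R4 pass, R5 fail.
Only rule 5 fails.

5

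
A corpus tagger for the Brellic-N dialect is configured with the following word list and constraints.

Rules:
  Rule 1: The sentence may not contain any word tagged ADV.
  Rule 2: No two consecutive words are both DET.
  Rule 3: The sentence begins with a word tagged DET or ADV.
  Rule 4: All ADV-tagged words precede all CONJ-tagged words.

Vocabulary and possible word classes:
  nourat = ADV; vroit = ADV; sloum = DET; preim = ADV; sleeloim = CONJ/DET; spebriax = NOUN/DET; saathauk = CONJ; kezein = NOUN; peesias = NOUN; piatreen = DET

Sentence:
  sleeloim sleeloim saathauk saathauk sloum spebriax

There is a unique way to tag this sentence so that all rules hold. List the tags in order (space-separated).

DET CONJ CONJ CONJ DET NOUN

Candidates per position — 1:sleeloim {CONJ,DET}; 2:sleeloim {CONJ,DET}; 3:saathauk {CONJ}; 4:saathauk {CONJ}; 5:sloum {DET}; 6:spebriax {NOUN,DET}.
Position 1: tagging it CONJ would leave rule 3 unsatisfiable, so it must be DET.
Position 2: tagging it DET would leave rule 2 unsatisfiable, so it must be CONJ.
Position 6: tagging it DET would leave rule 2 unsatisfiable, so it must be NOUN.
So the tagging must be: DET CONJ CONJ CONJ DET NOUN.
Checking: rule 1 holds; rule 2 holds; rule 3 holds; rule 4 holds.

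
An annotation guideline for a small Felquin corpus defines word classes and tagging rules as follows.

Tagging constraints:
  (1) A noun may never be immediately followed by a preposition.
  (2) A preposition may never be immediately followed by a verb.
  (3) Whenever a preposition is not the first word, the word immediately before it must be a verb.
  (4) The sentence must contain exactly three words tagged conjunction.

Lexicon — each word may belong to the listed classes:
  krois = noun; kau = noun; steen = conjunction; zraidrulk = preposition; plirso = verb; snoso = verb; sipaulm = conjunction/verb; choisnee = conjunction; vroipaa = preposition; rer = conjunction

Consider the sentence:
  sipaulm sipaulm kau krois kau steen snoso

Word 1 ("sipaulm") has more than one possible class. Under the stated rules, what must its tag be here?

Candidates per position — 1:sipaulm {conjunction,verb}; 2:sipaulm {conjunction,verb}; 3:kau {noun}; 4:krois {noun}; 5:kau {noun}; 6:steen {conjunction}; 7:snoso {verb}.
If word 1 were verb, no tagging could satisfy rule 4; so word 1 is conjunction.
If word 2 were verb, no tagging could satisfy rule 4; so word 2 is conjunction.
That leaves exactly one tagging: conjunction conjunction noun noun noun conjunction verb.
Verifying each rule — rule 1 ✓; rule 2 ✓; rule 3 ✓; rule 4 ✓.

conjunction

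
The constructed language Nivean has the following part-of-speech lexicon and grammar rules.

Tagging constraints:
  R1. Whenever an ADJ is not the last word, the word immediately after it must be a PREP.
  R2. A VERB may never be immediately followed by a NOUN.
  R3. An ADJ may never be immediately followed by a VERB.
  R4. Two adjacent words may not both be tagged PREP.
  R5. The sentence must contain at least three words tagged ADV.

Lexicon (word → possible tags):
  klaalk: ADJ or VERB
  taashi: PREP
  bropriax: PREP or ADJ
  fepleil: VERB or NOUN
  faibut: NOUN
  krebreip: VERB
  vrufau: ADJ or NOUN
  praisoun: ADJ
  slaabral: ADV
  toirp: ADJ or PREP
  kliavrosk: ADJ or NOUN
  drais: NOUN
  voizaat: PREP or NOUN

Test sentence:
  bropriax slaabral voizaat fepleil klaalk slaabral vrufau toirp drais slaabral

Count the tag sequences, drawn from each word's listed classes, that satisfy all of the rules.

8

Candidates per position — 1:bropriax {PREP,ADJ}; 2:slaabral {ADV}; 3:voizaat {PREP,NOUN}; 4:fepleil {VERB,NOUN}; 5:klaalk {ADJ,VERB}; 6:slaabral {ADV}; 7:vrufau {ADJ,NOUN}; 8:toirp {ADJ,PREP}; 9:drais {NOUN}; 10:slaabral {ADV}.
There are 64 candidate sequences in total.
Checking each against the rules leaves 8 sequences.
Count = 8.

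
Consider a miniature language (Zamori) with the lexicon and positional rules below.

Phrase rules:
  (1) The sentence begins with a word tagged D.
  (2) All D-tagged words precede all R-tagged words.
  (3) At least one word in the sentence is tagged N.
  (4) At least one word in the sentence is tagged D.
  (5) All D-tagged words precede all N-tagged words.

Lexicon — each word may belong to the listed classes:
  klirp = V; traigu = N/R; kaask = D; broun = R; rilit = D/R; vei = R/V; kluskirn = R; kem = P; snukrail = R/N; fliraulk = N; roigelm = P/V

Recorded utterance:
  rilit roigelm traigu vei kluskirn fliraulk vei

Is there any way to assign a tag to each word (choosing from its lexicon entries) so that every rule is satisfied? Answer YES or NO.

YES

Candidates per position — 1:rilit {D,R}; 2:roigelm {P,V}; 3:traigu {N,R}; 4:vei {R,V}; 5:kluskirn {R}; 6:fliraulk {N}; 7:vei {R,V}.
One satisfying assignment: D P R R R N V.
Checking: rule 1 satisfied; rule 2 satisfied; rule 3 satisfied; rule 4 satisfied; rule 5 satisfied.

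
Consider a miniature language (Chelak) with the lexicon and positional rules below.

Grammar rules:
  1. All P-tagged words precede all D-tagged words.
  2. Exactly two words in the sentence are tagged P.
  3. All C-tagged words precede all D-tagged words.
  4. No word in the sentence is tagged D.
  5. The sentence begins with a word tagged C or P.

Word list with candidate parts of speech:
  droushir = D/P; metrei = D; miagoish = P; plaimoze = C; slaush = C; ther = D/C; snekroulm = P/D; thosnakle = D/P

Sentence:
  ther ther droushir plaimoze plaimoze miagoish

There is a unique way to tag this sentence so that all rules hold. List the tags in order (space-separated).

Candidates per position — 1:ther {D,C}; 2:ther {D,C}; 3:droushir {D,P}; 4:plaimoze {C}; 5:plaimoze {C}; 6:miagoish {P}.
Position 1: tagging it D would leave rule 1 unsatisfiable, so it must be C.
Position 2: tagging it D would leave rule 1 unsatisfiable, so it must be C.
Position 3: tagging it D would leave rule 1 unsatisfiable, so it must be P.
That leaves exactly one tagging: C C P C C P.
Rule-by-rule: rule 1 satisfied; rule 2 satisfied; rule 3 satisfied; rule 4 satisfied; rule 5 satisfied.

C C P C C P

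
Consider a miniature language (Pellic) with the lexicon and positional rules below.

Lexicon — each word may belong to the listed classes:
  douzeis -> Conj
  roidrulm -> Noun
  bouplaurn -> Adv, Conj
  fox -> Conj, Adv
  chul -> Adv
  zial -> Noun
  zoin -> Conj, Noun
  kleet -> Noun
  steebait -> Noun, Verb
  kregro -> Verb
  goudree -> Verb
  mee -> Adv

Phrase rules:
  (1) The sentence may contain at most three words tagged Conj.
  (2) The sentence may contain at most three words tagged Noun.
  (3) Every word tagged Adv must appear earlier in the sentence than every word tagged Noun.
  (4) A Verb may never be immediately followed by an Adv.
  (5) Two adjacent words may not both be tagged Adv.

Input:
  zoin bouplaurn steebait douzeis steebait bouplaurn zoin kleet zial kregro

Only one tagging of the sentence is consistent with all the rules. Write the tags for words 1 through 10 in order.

Conj Adv Verb Conj Verb Conj Noun Noun Noun Verb

Candidates per position — 1:zoin {Conj,Noun}; 2:bouplaurn {Adv,Conj}; 3:steebait {Noun,Verb}; 4:douzeis {Conj}; 5:steebait {Noun,Verb}; 6:bouplaurn {Adv,Conj}; 7:zoin {Conj,Noun}; 8:kleet {Noun}; 9:zial {Noun}; 10:kregro {Verb}.
The remaining ambiguous positions (1, 2, 3, 5, 6, 7) are resolved jointly — only one combination satisfies every rule.
So the tagging must be: Conj Adv Verb Conj Verb Conj Noun Noun Noun Verb.
Rule-by-rule: rule 1 ok; rule 2 ok; rule 3 ok; rule 4 ok; rule 5 ok.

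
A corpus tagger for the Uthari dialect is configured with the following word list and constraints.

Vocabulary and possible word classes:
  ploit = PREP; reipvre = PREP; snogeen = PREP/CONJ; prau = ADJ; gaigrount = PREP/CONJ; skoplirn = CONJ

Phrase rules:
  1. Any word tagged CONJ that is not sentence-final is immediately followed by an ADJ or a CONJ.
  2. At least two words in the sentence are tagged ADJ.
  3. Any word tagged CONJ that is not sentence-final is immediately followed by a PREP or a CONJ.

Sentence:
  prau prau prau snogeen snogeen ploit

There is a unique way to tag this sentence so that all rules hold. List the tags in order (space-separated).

ADJ ADJ ADJ PREP PREP PREP

Candidates per position — 1:prau {ADJ}; 2:prau {ADJ}; 3:prau {ADJ}; 4:snogeen {PREP,CONJ}; 5:snogeen {PREP,CONJ}; 6:ploit {PREP}.
Position 4: CONJ is ruled out by rule 1; that leaves PREP.
Position 5: CONJ is ruled out by rule 1; that leaves PREP.
So the tagging must be: ADJ ADJ ADJ PREP PREP PREP.
Check: rule 1 ok; rule 2 ok; rule 3 ok.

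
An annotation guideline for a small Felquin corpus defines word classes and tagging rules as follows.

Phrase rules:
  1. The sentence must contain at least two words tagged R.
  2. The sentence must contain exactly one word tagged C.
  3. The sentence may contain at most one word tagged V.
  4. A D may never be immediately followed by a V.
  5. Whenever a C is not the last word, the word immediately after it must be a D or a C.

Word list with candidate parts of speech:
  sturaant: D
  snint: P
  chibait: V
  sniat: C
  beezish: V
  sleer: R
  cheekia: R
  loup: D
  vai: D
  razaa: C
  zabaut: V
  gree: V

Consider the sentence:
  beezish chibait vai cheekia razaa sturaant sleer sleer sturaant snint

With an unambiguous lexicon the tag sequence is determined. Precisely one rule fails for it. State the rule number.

Fixed tagging: V V D R C D R R D P.
Checking each rule: R1 ✓, R2 ✓, R3 ✗, R4 ✓, R5 ✓.
Only rule 3 fails.

3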